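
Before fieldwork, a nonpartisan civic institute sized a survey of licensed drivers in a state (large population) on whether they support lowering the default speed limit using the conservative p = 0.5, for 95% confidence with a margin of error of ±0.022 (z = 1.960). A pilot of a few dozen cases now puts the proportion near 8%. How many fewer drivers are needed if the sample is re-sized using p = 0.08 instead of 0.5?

Conservative (p = 0.5): n = 1.960² × 0.25 / 0.022² ≈ 1984.30 → 1985.
Using p = 0.08: p(1−p) = 0.0736, so n = 1.960² × 0.0736 / 0.022² ≈ 584.18 → 585.
Reduction: 1985 − 585 = 1400.

1400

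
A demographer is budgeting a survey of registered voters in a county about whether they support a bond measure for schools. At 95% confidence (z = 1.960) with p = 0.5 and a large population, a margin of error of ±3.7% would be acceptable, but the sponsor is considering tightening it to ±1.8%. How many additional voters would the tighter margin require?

At ±3.7%: n = 1.960² × 0.2500 / 0.037² ≈ 701.53 → 702.
At ±1.8%: n = 1.960² × 0.2500 / 0.018² ≈ 2964.20 → 2965.
Additional respondents: 2965 − 702 = 2263.

2263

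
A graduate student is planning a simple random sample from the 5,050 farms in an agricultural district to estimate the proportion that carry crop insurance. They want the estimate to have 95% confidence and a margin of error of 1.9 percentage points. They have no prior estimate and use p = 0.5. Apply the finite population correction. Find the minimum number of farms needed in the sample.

For 95% confidence, z = 1.960.
Unadjusted: n₀ = 1.960² × 0.50 × 0.50 / 0.019² ≈ 2660.39, so n₀ = 2661.
Finite population correction with N = 5,050: n = n₀ / (1 + (n₀−1)/N) = 2661 / (1 + 2660/5050) = 2661 / 1.5267 ≈ 1742.94.
Rounding up, n = 1743.

1743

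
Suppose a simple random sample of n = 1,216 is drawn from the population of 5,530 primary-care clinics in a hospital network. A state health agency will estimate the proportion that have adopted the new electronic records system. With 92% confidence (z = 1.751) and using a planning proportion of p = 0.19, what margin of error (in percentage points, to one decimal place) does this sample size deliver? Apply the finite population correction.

Finite-population factor: (N−n)/(N−1) = (5530−1216)/(5530−1) = 0.7802.
SE(p̂) = √[p(1−p)/n · (N−n)/(N−1)] = √[0.1539/1216 × 0.7802] = 0.00994.
E = z × SE = 1.751 × 0.00994 = 0.01740 ≈ 1.7 percentage points.

1.7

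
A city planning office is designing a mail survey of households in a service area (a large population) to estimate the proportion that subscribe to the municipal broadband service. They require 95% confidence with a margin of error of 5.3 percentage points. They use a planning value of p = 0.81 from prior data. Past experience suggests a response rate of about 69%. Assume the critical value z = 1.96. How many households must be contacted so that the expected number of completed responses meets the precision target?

Completed interviews needed: n₀ = 1.96² × 0.1539 / 0.053² ≈ 210.47 → 211.
At a 69% response rate, contacts needed = 211 / 0.69 ≈ 305.80 → 306.

306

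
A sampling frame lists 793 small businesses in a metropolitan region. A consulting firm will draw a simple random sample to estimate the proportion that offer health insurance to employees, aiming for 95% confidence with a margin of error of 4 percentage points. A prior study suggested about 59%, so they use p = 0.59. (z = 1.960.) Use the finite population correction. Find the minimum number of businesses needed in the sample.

336

Unadjusted: n₀ = 1.960² × 0.59 × 0.41 / 0.040² ≈ 580.80, so n₀ = 581.
Finite population correction with N = 793: n = n₀ / (1 + (n₀−1)/N) = 581 / (1 + 580/793) = 581 / 1.7314 ≈ 335.57.
Rounding up, n = 336.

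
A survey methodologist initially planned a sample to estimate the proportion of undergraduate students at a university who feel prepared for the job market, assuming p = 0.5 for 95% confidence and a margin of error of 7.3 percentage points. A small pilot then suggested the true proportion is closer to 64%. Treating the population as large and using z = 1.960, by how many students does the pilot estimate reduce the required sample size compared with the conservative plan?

Conservative (p = 0.5): n = 1.960² × 0.25 / 0.073² ≈ 180.22 → 181.
Using p = 0.64: p(1−p) = 0.2304, so n = 1.960² × 0.2304 / 0.073² ≈ 166.09 → 167.
Reduction: 181 − 167 = 14.

14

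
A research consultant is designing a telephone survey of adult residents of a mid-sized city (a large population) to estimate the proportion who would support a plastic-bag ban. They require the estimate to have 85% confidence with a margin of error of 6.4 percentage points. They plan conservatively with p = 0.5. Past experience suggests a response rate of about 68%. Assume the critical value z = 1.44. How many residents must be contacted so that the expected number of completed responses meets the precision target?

187

Completed interviews needed: n₀ = 1.44² × 0.2500 / 0.064² ≈ 126.56 → 127.
At a 68% response rate, contacts needed = 127 / 0.68 ≈ 186.76 → 187.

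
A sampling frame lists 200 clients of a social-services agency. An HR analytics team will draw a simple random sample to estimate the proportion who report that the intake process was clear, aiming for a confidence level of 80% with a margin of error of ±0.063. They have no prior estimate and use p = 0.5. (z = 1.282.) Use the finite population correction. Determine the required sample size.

69

Unadjusted: n₀ = 1.282² × 0.50 × 0.50 / 0.063² ≈ 103.52, so n₀ = 104.
Finite population correction with N = 200: n = n₀ / (1 + (n₀−1)/N) = 104 / (1 + 103/200) = 104 / 1.5150 ≈ 68.65.
Rounding up, n = 69.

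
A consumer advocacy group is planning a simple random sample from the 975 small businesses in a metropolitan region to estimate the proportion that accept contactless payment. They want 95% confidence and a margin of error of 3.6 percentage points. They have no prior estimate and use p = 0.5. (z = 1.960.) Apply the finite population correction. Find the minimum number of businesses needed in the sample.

422

Unadjusted: n₀ = 1.960² × 0.50 × 0.50 / 0.036² ≈ 741.05, so n₀ = 742.
Finite population correction with N = 975: n = n₀ / (1 + (n₀−1)/N) = 742 / (1 + 741/975) = 742 / 1.7600 ≈ 421.59.
Rounding up, n = 422.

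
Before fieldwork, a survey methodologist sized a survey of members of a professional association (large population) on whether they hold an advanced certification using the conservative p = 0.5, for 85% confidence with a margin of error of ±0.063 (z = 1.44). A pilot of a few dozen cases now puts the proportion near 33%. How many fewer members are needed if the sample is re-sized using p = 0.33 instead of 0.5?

15

Conservative (p = 0.5): n = 1.44² × 0.25 / 0.063² ≈ 130.61 → 131.
Using p = 0.33: p(1−p) = 0.2211, so n = 1.44² × 0.2211 / 0.063² ≈ 115.51 → 116.
Reduction: 131 − 116 = 15.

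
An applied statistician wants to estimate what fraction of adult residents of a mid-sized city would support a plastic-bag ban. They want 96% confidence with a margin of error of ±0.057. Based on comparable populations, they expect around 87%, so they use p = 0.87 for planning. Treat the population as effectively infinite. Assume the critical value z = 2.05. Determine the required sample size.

147

With p = 0.87, p(1−p) = 0.1131.
n = z²·p(1−p)/E² = 2.05² × 0.1131 / 0.057² = 4.2025 × 0.1131 / 0.003249 ≈ 146.29.
Rounding up gives n = 147.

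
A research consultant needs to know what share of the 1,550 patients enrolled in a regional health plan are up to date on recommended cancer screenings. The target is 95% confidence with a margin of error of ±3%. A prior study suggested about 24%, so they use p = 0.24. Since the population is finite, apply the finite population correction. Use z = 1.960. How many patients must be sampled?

519

Unadjusted: n₀ = 1.960² × 0.24 × 0.76 / 0.030² ≈ 778.56, so n₀ = 779.
Finite population correction with N = 1,550: n = n₀ / (1 + (n₀−1)/N) = 779 / (1 + 778/1550) = 779 / 1.5019 ≈ 518.66.
Rounding up, n = 519.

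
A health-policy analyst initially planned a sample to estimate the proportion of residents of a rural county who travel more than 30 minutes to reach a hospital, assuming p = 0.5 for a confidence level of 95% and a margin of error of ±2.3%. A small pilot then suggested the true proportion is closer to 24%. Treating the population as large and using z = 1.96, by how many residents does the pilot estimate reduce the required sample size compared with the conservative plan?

Conservative (p = 0.5): n = 1.96² × 0.25 / 0.023² ≈ 1815.50 → 1816.
Using p = 0.24: p(1−p) = 0.1824, so n = 1.96² × 0.1824 / 0.023² ≈ 1324.59 → 1325.
Reduction: 1816 − 1325 = 491.

491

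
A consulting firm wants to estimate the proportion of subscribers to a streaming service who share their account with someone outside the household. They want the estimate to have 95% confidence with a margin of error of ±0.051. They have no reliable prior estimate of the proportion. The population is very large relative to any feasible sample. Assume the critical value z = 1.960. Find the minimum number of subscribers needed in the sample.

With no prior estimate, use p = 0.5, giving p(1−p) = 0.25.
n = z²·p(1−p)/E² = 1.960² × 0.2500 / 0.051² = 3.8416 × 0.2500 / 0.002601 ≈ 369.24.
Rounding up gives n = 370.

370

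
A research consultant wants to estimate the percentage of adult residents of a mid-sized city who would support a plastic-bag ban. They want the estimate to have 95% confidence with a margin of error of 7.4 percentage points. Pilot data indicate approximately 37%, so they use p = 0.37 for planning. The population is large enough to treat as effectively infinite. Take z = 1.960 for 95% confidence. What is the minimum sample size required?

164

With p = 0.37, p(1−p) = 0.2331.
n = z²·p(1−p)/E² = 1.960² × 0.2331 / 0.074² = 3.8416 × 0.2331 / 0.005476 ≈ 163.53.
Rounding up gives n = 164.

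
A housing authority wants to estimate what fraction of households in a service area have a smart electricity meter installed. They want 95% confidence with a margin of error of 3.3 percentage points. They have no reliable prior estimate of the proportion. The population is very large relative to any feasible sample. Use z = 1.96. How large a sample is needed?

882

With no prior estimate, use p = 0.5, giving p(1−p) = 0.25.
n = z²·p(1−p)/E² = 1.96² × 0.2500 / 0.033² = 3.8416 × 0.2500 / 0.001089 ≈ 881.91.
Rounding up gives n = 882.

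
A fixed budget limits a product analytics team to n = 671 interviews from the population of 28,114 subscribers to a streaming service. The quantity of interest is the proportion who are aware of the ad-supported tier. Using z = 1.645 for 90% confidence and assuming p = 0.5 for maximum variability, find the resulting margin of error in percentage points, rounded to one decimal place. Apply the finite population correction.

Finite-population factor: (N−n)/(N−1) = (28114−671)/(28114−1) = 0.9762.
SE(p̂) = √[p(1−p)/n · (N−n)/(N−1)] = √[0.2500/671 × 0.9762] = 0.01907.
E = z × SE = 1.645 × 0.01907 = 0.03137 ≈ 3.1 percentage points.

3.1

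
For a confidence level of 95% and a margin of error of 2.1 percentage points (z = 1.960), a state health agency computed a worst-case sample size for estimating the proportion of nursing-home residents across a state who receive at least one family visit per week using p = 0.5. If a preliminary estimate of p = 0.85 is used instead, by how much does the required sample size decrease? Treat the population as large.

1067

Conservative (p = 0.5): n = 1.960² × 0.25 / 0.021² ≈ 2177.78 → 2178.
Using p = 0.85: p(1−p) = 0.1275, so n = 1.960² × 0.1275 / 0.021² ≈ 1110.67 → 1111.
Reduction: 2178 − 1111 = 1067.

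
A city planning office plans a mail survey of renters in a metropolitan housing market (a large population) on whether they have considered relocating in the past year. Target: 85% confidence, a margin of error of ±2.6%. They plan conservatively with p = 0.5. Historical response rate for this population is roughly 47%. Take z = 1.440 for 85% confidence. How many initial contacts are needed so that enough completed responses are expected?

Completed interviews needed: n₀ = 1.440² × 0.2500 / 0.026² ≈ 766.86 → 767.
At a 47% response rate, contacts needed = 767 / 0.47 ≈ 1631.91 → 1632.

1632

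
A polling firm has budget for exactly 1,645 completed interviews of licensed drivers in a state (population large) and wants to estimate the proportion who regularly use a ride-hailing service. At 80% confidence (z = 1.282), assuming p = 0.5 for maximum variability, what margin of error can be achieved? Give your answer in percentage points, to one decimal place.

SE(p̂) = √[p(1−p)/n] = √[0.2500/1645] = 0.01233.
E = z × SE = 1.282 × 0.01233 = 0.01580, or 1.6 percentage points.

1.6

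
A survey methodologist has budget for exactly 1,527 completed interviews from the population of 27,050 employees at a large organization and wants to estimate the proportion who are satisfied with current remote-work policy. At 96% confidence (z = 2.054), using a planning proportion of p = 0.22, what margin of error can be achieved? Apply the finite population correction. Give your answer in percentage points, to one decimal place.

Finite-population factor: (N−n)/(N−1) = (27050−1527)/(27050−1) = 0.9436.
SE(p̂) = √[p(1−p)/n · (N−n)/(N−1)] = √[0.1716/1527 × 0.9436] = 0.01030.
E = z × SE = 2.054 × 0.01030 = 0.02115 ≈ 2.1 percentage points.

2.1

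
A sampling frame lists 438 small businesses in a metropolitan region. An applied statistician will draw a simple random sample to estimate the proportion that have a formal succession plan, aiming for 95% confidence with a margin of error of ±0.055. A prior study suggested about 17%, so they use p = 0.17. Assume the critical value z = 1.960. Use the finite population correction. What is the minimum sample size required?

Unadjusted: n₀ = 1.960² × 0.17 × 0.83 / 0.055² ≈ 179.19, so n₀ = 180.
Finite population correction with N = 438: n = n₀ / (1 + (n₀−1)/N) = 180 / (1 + 179/438) = 180 / 1.4087 ≈ 127.78.
Rounding up, n = 128.

128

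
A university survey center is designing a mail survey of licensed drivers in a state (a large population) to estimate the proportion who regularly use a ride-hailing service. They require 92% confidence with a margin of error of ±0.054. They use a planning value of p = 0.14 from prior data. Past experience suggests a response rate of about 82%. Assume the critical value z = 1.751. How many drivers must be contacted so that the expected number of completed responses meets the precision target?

Completed interviews needed: n₀ = 1.751² × 0.1204 / 0.054² ≈ 126.59 → 127.
At an 82% response rate, contacts needed = 127 / 0.82 ≈ 154.88 → 155.

155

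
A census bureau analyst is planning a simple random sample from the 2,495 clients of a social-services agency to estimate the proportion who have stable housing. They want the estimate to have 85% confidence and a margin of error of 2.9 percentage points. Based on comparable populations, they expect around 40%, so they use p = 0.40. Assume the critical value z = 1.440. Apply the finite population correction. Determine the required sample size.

479

Unadjusted: n₀ = 1.440² × 0.40 × 0.60 / 0.029² ≈ 591.75, so n₀ = 592.
Finite population correction with N = 2,495: n = n₀ / (1 + (n₀−1)/N) = 592 / (1 + 591/2495) = 592 / 1.2369 ≈ 478.63.
Rounding up, n = 479.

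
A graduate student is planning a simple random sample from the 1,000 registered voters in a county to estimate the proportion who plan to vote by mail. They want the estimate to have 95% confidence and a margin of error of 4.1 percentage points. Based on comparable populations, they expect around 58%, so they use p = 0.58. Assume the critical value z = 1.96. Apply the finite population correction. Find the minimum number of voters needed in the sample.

Unadjusted: n₀ = 1.96² × 0.58 × 0.42 / 0.041² ≈ 556.70, so n₀ = 557.
Finite population correction with N = 1,000: n = n₀ / (1 + (n₀−1)/N) = 557 / (1 + 556/1000) = 557 / 1.5560 ≈ 357.97.
Rounding up, n = 358.

358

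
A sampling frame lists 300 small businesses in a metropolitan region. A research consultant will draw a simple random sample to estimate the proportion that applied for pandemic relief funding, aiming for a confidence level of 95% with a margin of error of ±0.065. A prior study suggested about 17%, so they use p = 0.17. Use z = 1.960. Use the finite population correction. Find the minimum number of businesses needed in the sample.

Unadjusted: n₀ = 1.960² × 0.17 × 0.83 / 0.065² ≈ 128.30, so n₀ = 129.
Finite population correction with N = 300: n = n₀ / (1 + (n₀−1)/N) = 129 / (1 + 128/300) = 129 / 1.4267 ≈ 90.42.
Rounding up, n = 91.

91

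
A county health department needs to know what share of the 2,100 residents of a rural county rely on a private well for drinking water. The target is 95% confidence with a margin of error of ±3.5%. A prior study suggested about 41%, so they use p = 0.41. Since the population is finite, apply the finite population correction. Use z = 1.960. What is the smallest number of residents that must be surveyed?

Unadjusted: n₀ = 1.960² × 0.41 × 0.59 / 0.035² ≈ 758.60, so n₀ = 759.
Finite population correction with N = 2,100: n = n₀ / (1 + (n₀−1)/N) = 759 / (1 + 758/2100) = 759 / 1.3610 ≈ 557.70.
Rounding up, n = 558.

558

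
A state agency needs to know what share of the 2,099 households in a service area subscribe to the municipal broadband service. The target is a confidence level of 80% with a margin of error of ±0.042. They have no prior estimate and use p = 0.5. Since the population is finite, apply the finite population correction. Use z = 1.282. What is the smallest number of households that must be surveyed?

Unadjusted: n₀ = 1.282² × 0.50 × 0.50 / 0.042² ≈ 232.93, so n₀ = 233.
Finite population correction with N = 2,099: n = n₀ / (1 + (n₀−1)/N) = 233 / (1 + 232/2099) = 233 / 1.1105 ≈ 209.81.
Rounding up, n = 210.

210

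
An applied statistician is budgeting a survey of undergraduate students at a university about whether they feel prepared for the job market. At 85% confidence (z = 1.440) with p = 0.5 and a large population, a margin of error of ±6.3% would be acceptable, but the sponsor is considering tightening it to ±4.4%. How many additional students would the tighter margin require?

At ±6.3%: n = 1.440² × 0.2500 / 0.063² ≈ 130.61 → 131.
At ±4.4%: n = 1.440² × 0.2500 / 0.044² ≈ 267.77 → 268.
Additional respondents: 268 − 131 = 137.

137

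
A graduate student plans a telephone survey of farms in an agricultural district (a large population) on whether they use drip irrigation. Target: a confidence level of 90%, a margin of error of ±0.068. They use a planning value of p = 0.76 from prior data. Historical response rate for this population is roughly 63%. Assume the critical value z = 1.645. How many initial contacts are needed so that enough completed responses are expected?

Completed interviews needed: n₀ = 1.645² × 0.1824 / 0.068² ≈ 106.74 → 107.
At a 63% response rate, contacts needed = 107 / 0.63 ≈ 169.84 → 170.

170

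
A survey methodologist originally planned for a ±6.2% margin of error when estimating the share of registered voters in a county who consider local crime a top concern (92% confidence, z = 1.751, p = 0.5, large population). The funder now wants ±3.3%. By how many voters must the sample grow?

At ±6.2%: n = 1.751² × 0.2500 / 0.062² ≈ 199.40 → 200.
At ±3.3%: n = 1.751² × 0.2500 / 0.033² ≈ 703.86 → 704.
Additional respondents: 704 − 200 = 504.

504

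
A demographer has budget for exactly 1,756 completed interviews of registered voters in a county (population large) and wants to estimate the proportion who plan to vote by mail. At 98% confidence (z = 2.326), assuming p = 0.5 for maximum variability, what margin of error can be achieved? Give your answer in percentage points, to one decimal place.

2.8

SE(p̂) = √[p(1−p)/n] = √[0.2500/1756] = 0.01193.
E = z × SE = 2.326 × 0.01193 = 0.02775, or 2.8 percentage points.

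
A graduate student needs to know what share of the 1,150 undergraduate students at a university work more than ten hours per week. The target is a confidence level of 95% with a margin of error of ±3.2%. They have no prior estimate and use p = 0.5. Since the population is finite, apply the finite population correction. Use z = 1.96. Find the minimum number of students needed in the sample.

Unadjusted: n₀ = 1.96² × 0.50 × 0.50 / 0.032² ≈ 937.89, so n₀ = 938.
Finite population correction with N = 1,150: n = n₀ / (1 + (n₀−1)/N) = 938 / (1 + 937/1150) = 938 / 1.8148 ≈ 516.87.
Rounding up, n = 517.

517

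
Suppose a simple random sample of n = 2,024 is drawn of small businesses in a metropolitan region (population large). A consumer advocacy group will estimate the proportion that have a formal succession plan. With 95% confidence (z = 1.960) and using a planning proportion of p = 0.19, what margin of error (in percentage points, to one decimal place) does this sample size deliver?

SE(p̂) = √[p(1−p)/n] = √[0.1539/2024] = 0.00872.
E = z × SE = 1.960 × 0.00872 = 0.01709, or 1.7 percentage points.

1.7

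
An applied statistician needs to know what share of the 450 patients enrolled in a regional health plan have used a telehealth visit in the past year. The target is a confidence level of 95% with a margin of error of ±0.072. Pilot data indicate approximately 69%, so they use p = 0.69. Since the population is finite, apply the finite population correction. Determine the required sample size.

118

For 95% confidence, z = 1.960.
Unadjusted: n₀ = 1.960² × 0.69 × 0.31 / 0.072² ≈ 158.51, so n₀ = 159.
Finite population correction with N = 450: n = n₀ / (1 + (n₀−1)/N) = 159 / (1 + 158/450) = 159 / 1.3511 ≈ 117.68.
Rounding up, n = 118.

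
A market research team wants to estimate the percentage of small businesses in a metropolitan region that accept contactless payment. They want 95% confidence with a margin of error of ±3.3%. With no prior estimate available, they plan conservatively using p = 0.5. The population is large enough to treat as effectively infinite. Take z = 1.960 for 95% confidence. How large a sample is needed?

With p = 0.5, p(1−p) = 0.25.
n = z²·p(1−p)/E² = 1.960² × 0.2500 / 0.033² = 3.8416 × 0.2500 / 0.001089 ≈ 881.91.
Rounding up gives n = 882.

882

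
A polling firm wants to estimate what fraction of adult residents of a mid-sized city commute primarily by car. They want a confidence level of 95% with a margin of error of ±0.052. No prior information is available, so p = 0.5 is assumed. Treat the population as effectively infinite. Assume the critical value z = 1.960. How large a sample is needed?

356

With p = 0.5, p(1−p) = 0.25.
n = z²·p(1−p)/E² = 1.960² × 0.2500 / 0.052² = 3.8416 × 0.2500 / 0.002704 ≈ 355.18.
Rounding up gives n = 356.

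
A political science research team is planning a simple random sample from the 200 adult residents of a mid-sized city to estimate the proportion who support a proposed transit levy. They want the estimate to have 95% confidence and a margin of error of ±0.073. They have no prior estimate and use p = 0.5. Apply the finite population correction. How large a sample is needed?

96

For 95% confidence, z = 1.960.
Unadjusted: n₀ = 1.960² × 0.50 × 0.50 / 0.073² ≈ 180.22, so n₀ = 181.
Finite population correction with N = 200: n = n₀ / (1 + (n₀−1)/N) = 181 / (1 + 180/200) = 181 / 1.9000 ≈ 95.26.
Rounding up, n = 96.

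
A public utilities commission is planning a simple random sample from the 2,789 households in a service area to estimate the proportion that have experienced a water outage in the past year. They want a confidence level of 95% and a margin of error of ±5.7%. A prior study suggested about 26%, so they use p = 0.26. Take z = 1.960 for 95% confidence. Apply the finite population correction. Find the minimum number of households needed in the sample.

Unadjusted: n₀ = 1.960² × 0.26 × 0.74 / 0.057² ≈ 227.49, so n₀ = 228.
Finite population correction with N = 2,789: n = n₀ / (1 + (n₀−1)/N) = 228 / (1 + 227/2789) = 228 / 1.0814 ≈ 210.84.
Rounding up, n = 211.

211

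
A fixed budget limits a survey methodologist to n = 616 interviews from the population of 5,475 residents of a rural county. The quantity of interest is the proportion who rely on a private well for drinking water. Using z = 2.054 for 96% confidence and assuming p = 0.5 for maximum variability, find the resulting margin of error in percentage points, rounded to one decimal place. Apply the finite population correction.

3.9

Finite-population factor: (N−n)/(N−1) = (5475−616)/(5475−1) = 0.8877.
SE(p̂) = √[p(1−p)/n · (N−n)/(N−1)] = √[0.2500/616 × 0.8877] = 0.01898.
E = z × SE = 2.054 × 0.01898 = 0.03899 ≈ 3.9 percentage points.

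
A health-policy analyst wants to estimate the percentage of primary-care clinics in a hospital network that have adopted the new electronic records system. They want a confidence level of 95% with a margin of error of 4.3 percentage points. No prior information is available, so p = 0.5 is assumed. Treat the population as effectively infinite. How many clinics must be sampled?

520

For 95% confidence, z = 1.960.
With p = 0.5, p(1−p) = 0.25.
n = z²·p(1−p)/E² = 1.960² × 0.2500 / 0.043² = 3.8416 × 0.2500 / 0.001849 ≈ 519.42.
Rounding up gives n = 520.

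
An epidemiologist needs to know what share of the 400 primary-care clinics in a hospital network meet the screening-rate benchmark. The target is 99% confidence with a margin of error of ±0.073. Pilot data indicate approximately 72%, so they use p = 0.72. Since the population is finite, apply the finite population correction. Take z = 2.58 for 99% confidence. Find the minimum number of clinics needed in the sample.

155

Unadjusted: n₀ = 2.58² × 0.72 × 0.28 / 0.073² ≈ 251.82, so n₀ = 252.
Finite population correction with N = 400: n = n₀ / (1 + (n₀−1)/N) = 252 / (1 + 251/400) = 252 / 1.6275 ≈ 154.84.
Rounding up, n = 155.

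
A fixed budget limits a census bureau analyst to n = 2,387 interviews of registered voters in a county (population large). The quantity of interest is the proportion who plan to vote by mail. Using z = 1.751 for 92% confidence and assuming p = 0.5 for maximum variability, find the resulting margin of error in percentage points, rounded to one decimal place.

1.8

SE(p̂) = √[p(1−p)/n] = √[0.2500/2387] = 0.01023.
E = z × SE = 1.751 × 0.01023 = 0.01792, or 1.8 percentage points.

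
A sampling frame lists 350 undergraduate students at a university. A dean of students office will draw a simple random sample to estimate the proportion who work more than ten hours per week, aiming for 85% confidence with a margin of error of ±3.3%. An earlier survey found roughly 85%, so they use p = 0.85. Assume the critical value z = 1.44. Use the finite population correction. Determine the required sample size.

Unadjusted: n₀ = 1.44² × 0.85 × 0.15 / 0.033² ≈ 242.78, so n₀ = 243.
Finite population correction with N = 350: n = n₀ / (1 + (n₀−1)/N) = 243 / (1 + 242/350) = 243 / 1.6914 ≈ 143.67.
Rounding up, n = 144.

144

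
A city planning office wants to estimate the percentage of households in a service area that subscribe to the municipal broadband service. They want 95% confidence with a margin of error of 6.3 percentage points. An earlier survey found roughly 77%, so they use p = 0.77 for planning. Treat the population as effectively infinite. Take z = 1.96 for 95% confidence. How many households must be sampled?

172

With p = 0.77, p(1−p) = 0.1771.
n = z²·p(1−p)/E² = 1.96² × 0.1771 / 0.063² = 3.8416 × 0.1771 / 0.003969 ≈ 171.42.
Rounding up gives n = 172.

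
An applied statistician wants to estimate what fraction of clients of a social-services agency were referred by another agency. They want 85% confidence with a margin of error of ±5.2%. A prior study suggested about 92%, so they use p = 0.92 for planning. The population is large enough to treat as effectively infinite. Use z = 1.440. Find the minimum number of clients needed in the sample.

57

With p = 0.92, p(1−p) = 0.0736.
n = z²·p(1−p)/E² = 1.440² × 0.0736 / 0.052² = 2.0736 × 0.0736 / 0.002704 ≈ 56.44.
Rounding up gives n = 57.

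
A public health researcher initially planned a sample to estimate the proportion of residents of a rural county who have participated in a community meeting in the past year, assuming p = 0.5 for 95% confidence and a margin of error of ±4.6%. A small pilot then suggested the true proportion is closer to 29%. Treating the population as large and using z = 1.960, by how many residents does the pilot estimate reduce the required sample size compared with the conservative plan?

Conservative (p = 0.5): n = 1.960² × 0.25 / 0.046² ≈ 453.88 → 454.
Using p = 0.29: p(1−p) = 0.2059, so n = 1.960² × 0.2059 / 0.046² ≈ 373.81 → 374.
Reduction: 454 − 374 = 80.

80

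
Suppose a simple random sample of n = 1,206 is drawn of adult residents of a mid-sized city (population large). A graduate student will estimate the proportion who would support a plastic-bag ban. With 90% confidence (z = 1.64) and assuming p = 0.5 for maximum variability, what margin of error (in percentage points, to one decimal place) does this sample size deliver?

SE(p̂) = √[p(1−p)/n] = √[0.2500/1206] = 0.01440.
E = z × SE = 1.64 × 0.01440 = 0.02361, or 2.4 percentage points.

2.4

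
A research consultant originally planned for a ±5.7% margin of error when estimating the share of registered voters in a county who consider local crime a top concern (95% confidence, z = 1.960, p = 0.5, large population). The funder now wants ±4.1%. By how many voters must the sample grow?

276

At ±5.7%: n = 1.960² × 0.2500 / 0.057² ≈ 295.60 → 296.
At ±4.1%: n = 1.960² × 0.2500 / 0.041² ≈ 571.33 → 572.
Additional respondents: 572 − 296 = 276.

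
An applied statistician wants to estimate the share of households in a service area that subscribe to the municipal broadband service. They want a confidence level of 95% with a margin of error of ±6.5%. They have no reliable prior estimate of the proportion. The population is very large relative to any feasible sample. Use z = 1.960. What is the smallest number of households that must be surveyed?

228

With no prior estimate, use p = 0.5, giving p(1−p) = 0.25.
n = z²·p(1−p)/E² = 1.960² × 0.2500 / 0.065² = 3.8416 × 0.2500 / 0.004225 ≈ 227.31.
Rounding up gives n = 228.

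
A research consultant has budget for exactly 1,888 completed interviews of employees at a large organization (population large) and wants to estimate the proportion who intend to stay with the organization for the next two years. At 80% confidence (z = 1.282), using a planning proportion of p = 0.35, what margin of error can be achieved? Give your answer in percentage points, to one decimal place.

1.4

SE(p̂) = √[p(1−p)/n] = √[0.2275/1888] = 0.01098.
E = z × SE = 1.282 × 0.01098 = 0.01407, or 1.4 percentage points.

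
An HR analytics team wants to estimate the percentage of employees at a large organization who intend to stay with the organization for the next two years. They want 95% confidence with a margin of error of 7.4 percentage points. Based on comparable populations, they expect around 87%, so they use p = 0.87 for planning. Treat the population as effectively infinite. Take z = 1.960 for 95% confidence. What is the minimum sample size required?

80

With p = 0.87, p(1−p) = 0.1131.
n = z²·p(1−p)/E² = 1.960² × 0.1131 / 0.074² = 3.8416 × 0.1131 / 0.005476 ≈ 79.34.
Rounding up gives n = 80.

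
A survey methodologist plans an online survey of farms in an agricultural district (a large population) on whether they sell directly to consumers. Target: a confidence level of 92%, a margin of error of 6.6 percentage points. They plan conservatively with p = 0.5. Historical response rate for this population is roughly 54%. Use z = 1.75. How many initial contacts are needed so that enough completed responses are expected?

Completed interviews needed: n₀ = 1.75² × 0.2500 / 0.066² ≈ 175.76 → 176.
At a 54% response rate, contacts needed = 176 / 0.54 ≈ 325.93 → 326.

326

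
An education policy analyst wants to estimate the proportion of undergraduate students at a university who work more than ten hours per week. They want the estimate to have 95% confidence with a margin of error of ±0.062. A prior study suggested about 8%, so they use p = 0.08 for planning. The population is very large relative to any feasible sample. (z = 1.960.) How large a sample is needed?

74

With p = 0.08, p(1−p) = 0.0736.
n = z²·p(1−p)/E² = 1.960² × 0.0736 / 0.062² = 3.8416 × 0.0736 / 0.003844 ≈ 73.55.
Rounding up gives n = 74.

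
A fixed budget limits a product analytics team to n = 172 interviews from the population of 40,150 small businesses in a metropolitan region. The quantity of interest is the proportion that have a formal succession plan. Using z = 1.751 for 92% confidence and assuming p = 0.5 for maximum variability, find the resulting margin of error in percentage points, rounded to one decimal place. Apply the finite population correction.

Finite-population factor: (N−n)/(N−1) = (40150−172)/(40150−1) = 0.9957.
SE(p̂) = √[p(1−p)/n · (N−n)/(N−1)] = √[0.2500/172 × 0.9957] = 0.03804.
E = z × SE = 1.751 × 0.03804 = 0.06661 ≈ 6.7 percentage points.

6.7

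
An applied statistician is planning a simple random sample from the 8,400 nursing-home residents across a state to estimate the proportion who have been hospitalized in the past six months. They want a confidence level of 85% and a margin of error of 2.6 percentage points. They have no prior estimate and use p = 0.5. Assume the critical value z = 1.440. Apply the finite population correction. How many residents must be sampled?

703

Unadjusted: n₀ = 1.440² × 0.50 × 0.50 / 0.026² ≈ 766.86, so n₀ = 767.
Finite population correction with N = 8,400: n = n₀ / (1 + (n₀−1)/N) = 767 / (1 + 766/8400) = 767 / 1.0912 ≈ 702.90.
Rounding up, n = 703.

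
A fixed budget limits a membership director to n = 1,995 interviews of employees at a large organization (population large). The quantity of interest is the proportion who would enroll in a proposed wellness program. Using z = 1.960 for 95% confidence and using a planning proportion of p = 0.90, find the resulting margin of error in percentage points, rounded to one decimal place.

1.3

SE(p̂) = √[p(1−p)/n] = √[0.0900/1995] = 0.00672.
E = z × SE = 1.960 × 0.00672 = 0.01316, or 1.3 percentage points.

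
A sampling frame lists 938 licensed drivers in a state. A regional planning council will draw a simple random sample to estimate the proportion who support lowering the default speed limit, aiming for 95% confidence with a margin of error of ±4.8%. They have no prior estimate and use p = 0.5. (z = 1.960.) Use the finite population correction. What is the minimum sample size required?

289

Unadjusted: n₀ = 1.960² × 0.50 × 0.50 / 0.048² ≈ 416.84, so n₀ = 417.
Finite population correction with N = 938: n = n₀ / (1 + (n₀−1)/N) = 417 / (1 + 416/938) = 417 / 1.4435 ≈ 288.88.
Rounding up, n = 289.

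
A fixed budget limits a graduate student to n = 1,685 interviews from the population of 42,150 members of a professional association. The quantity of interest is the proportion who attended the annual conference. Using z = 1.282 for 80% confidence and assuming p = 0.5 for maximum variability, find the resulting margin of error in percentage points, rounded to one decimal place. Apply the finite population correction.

1.5

Finite-population factor: (N−n)/(N−1) = (42150−1685)/(42150−1) = 0.9600.
SE(p̂) = √[p(1−p)/n · (N−n)/(N−1)] = √[0.2500/1685 × 0.9600] = 0.01193.
E = z × SE = 1.282 × 0.01193 = 0.01530 ≈ 1.5 percentage points.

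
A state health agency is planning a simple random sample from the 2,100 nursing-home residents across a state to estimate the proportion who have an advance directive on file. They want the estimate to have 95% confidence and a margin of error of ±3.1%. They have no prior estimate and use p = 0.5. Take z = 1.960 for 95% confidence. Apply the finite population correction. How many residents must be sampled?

Unadjusted: n₀ = 1.960² × 0.50 × 0.50 / 0.031² ≈ 999.38, so n₀ = 1000.
Finite population correction with N = 2,100: n = n₀ / (1 + (n₀−1)/N) = 1000 / (1 + 999/2100) = 1000 / 1.4757 ≈ 677.64.
Rounding up, n = 678.

678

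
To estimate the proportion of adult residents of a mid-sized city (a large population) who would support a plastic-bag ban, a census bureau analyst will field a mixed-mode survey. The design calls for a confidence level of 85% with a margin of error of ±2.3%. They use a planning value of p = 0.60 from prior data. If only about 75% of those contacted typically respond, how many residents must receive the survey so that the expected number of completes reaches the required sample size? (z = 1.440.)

1255

Completed interviews needed: n₀ = 1.440² × 0.2400 / 0.023² ≈ 940.76 → 941.
At a 75% response rate, contacts needed = 941 / 0.75 ≈ 1254.67 → 1255.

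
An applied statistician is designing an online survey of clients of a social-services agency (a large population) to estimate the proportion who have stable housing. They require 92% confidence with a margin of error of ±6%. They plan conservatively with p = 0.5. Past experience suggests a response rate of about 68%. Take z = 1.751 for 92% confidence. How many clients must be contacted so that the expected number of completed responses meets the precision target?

Completed interviews needed: n₀ = 1.751² × 0.2500 / 0.060² ≈ 212.92 → 213.
At a 68% response rate, contacts needed = 213 / 0.68 ≈ 313.24 → 314.

314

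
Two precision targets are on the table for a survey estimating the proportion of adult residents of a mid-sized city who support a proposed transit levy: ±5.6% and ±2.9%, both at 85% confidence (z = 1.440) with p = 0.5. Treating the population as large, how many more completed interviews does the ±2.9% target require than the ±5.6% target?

At ±5.6%: n = 1.440² × 0.2500 / 0.056² ≈ 165.31 → 166.
At ±2.9%: n = 1.440² × 0.2500 / 0.029² ≈ 616.41 → 617.
Additional respondents: 617 − 166 = 451.

451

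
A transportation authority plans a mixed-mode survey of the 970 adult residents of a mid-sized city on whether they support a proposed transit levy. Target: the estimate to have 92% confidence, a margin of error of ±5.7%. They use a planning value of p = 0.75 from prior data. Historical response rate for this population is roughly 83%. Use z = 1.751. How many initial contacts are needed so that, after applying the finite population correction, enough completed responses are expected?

Completed interviews needed (unadjusted): n₀ = 1.751² × 0.1875 / 0.057² ≈ 176.94 → 177.
FPC for N = 970: n = 177 / (1 + 176/970) = 177 / 1.1814 ≈ 149.82 → 150.
At an 83% response rate, contacts needed = 150 / 0.83 ≈ 180.72 → 181.

181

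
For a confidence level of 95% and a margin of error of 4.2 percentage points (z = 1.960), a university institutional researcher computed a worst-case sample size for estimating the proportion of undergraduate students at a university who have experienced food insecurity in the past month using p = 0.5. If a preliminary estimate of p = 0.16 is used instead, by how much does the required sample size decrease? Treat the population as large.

252

Conservative (p = 0.5): n = 1.960² × 0.25 / 0.042² ≈ 544.44 → 545.
Using p = 0.16: p(1−p) = 0.1344, so n = 1.960² × 0.1344 / 0.042² ≈ 292.69 → 293.
Reduction: 545 − 293 = 252.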